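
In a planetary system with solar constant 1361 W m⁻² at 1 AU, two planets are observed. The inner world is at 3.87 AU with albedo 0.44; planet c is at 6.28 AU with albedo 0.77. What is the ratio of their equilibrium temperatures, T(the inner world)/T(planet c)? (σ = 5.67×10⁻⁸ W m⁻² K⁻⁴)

T_eq = [S₀(1−A)/(4σd²)]^(1/4), so T ∝ (1−A)^(1/4) / √d.
T₁ = [1361×0.56/(4×5.67×10⁻⁸×3.87²)]^(1/4) = 122.39 K.
T₂ = [1361×0.23/(4×5.67×10⁻⁸×6.28²)]^(1/4) = 76.91 K.

T₁/T₂ ≈ 1.591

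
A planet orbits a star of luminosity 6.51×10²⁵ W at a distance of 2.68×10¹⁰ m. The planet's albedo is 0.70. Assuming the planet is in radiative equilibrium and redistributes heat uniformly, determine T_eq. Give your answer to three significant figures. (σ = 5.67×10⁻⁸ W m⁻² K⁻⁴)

Flux: S = L/(4πd²) = 6.51×10²⁵/(4π×(2.68×10¹⁰)²) = 7210 W m⁻².
Energy balance: absorbed = emitted ⇒ πR²·S(1−A) = 4πR²·σT_eq⁴, so T_eq⁴ = S(1−A)/(4σ).
T_eq = [7210 × 0.30 / (4 × 5.67×10⁻⁸)]^(1/4) = (9.54×10⁹)^(1/4) = 313 K.

T_eq ≈ 313 K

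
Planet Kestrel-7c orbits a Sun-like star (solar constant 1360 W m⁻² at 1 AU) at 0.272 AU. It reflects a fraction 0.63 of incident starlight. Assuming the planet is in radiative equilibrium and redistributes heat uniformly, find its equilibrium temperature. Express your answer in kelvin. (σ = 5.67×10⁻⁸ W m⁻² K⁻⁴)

Flux at 0.272 AU: S = 1360/0.272² = 1.84×10⁴ W m⁻².
Energy balance: absorbed = emitted ⇒ πR²·S(1−A) = 4πR²·σT_eq⁴, so T_eq⁴ = S(1−A)/(4σ).
T_eq = [1.84×10⁴ × 0.37 / (4 × 5.67×10⁻⁸)]^(1/4) = (3.00×10¹⁰)^(1/4) = 416 K.

T_eq ≈ 416 K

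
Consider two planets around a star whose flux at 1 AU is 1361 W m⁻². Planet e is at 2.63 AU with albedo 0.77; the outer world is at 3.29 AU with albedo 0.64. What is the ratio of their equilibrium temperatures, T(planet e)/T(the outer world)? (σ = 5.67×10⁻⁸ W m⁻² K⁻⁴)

T_eq = [S₀(1−A)/(4σd²)]^(1/4), so T ∝ (1−A)^(1/4) / √d.
T₁ = [1361×0.23/(4×5.67×10⁻⁸×2.63²)]^(1/4) = 118.85 K.
T₂ = [1361×0.36/(4×5.67×10⁻⁸×3.29²)]^(1/4) = 118.86 K.

T₁/T₂ ≈ 1.000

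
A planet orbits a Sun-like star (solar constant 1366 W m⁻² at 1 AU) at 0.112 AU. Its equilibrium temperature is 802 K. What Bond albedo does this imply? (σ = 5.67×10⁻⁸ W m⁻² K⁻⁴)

A ≈ 0.14

Flux at 0.112 AU: S = 1366/0.112² = 1.09×10⁵ W m⁻².
From T_eq⁴ = S(1−A)/(4σ): 1−A = 4σT_eq⁴/S.
1−A = 4 × 5.67×10⁻⁸ × (802)⁴ / 1.09×10⁵ = 0.862.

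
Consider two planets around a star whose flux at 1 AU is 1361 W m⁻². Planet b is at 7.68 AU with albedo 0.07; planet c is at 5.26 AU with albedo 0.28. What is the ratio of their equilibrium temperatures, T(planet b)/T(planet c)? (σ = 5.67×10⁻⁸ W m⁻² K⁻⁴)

T_eq = [S₀(1−A)/(4σd²)]^(1/4), so T ∝ (1−A)^(1/4) / √d.
T₁ = [1361×0.93/(4×5.67×10⁻⁸×7.68²)]^(1/4) = 98.63 K.
T₂ = [1361×0.72/(4×5.67×10⁻⁸×5.26²)]^(1/4) = 111.79 K.

T₁/T₂ ≈ 0.882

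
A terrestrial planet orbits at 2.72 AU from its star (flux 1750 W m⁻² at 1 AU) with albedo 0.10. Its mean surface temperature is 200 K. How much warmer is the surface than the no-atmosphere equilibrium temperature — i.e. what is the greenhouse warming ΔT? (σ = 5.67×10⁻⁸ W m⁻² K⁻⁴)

ΔT ≈ 25.0 K

S = 1750/2.72² = 236.5 W m⁻².
T_eq = [S(1−A)/(4σ)]^(1/4) = [236.5×0.90/(4×5.67×10⁻⁸)]^(1/4) = 175.0 K.
ΔT = T_surf − T_eq = 200 − 175.0.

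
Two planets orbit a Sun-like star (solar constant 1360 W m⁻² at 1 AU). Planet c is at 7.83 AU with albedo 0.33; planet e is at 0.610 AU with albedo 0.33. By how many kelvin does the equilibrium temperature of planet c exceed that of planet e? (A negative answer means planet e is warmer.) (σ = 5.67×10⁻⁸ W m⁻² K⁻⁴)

ΔT ≈ -232.4 K

T_eq = [S₀(1−A)/(4σd²)]^(1/4), so T ∝ (1−A)^(1/4) / √d.
T₁ = [1360×0.67/(4×5.67×10⁻⁸×7.83²)]^(1/4) = 89.97 K.
T₂ = [1360×0.67/(4×5.67×10⁻⁸×0.610²)]^(1/4) = 322.35 K.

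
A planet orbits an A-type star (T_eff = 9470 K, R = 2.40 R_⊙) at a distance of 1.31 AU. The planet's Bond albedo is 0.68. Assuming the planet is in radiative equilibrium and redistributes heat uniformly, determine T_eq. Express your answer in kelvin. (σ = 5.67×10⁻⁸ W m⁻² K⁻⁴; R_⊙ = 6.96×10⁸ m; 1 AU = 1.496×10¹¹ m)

T_eq ≈ 465 K

R_⋆ = 2.40 × 6.96×10⁸ = 1.67×10⁹ m.
d = 1.31 AU = 1.96×10¹¹ m.
L = 4πR_⋆²σT_⋆⁴ = 4π(1.67×10⁹)² × 5.67×10⁻⁸ × (9470)⁴ = 1.60×10²⁸ W.
S = L/(4πd²) = 3.31×10⁴ W m⁻².
Energy balance: absorbed = emitted ⇒ πR²·S(1−A) = 4πR²·σT_eq⁴, so T_eq⁴ = S(1−A)/(4σ).
T_eq = [3.31×10⁴ × 0.32 / (4 × 5.67×10⁻⁸)]^(1/4) = (4.67×10¹⁰)^(1/4) = 465 K.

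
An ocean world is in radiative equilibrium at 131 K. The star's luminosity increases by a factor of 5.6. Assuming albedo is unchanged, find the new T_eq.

T_eq ≈ 202 K

T_eq ∝ L^(1/4) · d^(−1/2).
T′ = 131 × 5.6^(1/4) = 202 K.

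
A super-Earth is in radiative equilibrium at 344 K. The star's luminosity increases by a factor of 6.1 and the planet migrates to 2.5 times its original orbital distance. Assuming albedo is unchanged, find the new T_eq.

T_eq ∝ L^(1/4) · d^(−1/2).
T′ = 344 × 6.1^(1/4) / 2.5^(1/2) = 342 K.

T_eq ≈ 342 K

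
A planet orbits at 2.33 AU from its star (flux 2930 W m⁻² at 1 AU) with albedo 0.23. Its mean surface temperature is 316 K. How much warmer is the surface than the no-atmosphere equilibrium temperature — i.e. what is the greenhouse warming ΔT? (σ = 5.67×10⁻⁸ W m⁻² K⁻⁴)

ΔT ≈ 109.1 K

S = 2930/2.33² = 539.7 W m⁻².
T_eq = [S(1−A)/(4σ)]^(1/4) = [539.7×0.77/(4×5.67×10⁻⁸)]^(1/4) = 206.9 K.
ΔT = T_surf − T_eq = 316 − 206.9.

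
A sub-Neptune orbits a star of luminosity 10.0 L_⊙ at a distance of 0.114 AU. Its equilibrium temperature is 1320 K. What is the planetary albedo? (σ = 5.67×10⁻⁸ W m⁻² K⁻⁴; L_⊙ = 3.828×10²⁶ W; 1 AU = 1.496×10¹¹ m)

A ≈ 0.34

d = 0.114 AU = 1.71×10¹⁰ m.
L = 10.0 × 3.828×10²⁶ = 3.83×10²⁷ W.
Flux: S = L/(4πd²) = 3.83×10²⁷/(4π×(1.71×10¹⁰)²) = 1.05×10⁶ W m⁻².
From T_eq⁴ = S(1−A)/(4σ): 1−A = 4σT_eq⁴/S.
1−A = 4 × 5.67×10⁻⁸ × (1320)⁴ / 1.05×10⁶ = 0.657.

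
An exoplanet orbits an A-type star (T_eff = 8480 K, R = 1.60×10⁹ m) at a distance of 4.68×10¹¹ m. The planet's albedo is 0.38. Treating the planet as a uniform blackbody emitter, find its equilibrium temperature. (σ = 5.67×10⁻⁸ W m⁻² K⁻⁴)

T_eq ≈ 311 K

L = 4πR_⋆²σT_⋆⁴ = 4π(1.60×10⁹)² × 5.67×10⁻⁸ × (8480)⁴ = 9.43×10²⁷ W.
S = L/(4πd²) = 3430 W m⁻².
Energy balance: absorbed = emitted ⇒ πR²·S(1−A) = 4πR²·σT_eq⁴, so T_eq⁴ = S(1−A)/(4σ).
T_eq = [3430 × 0.62 / (4 × 5.67×10⁻⁸)]^(1/4) = (9.37×10⁹)^(1/4) = 311 K.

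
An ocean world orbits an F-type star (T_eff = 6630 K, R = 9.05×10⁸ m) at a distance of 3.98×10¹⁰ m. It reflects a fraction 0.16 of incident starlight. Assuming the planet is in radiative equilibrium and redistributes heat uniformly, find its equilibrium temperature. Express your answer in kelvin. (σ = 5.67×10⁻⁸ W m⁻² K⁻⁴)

T_eq ≈ 677 K

L = 4πR_⋆²σT_⋆⁴ = 4π(9.05×10⁸)² × 5.67×10⁻⁸ × (6630)⁴ = 1.13×10²⁷ W.
S = L/(4πd²) = 5.66×10⁴ W m⁻².
Energy balance: absorbed = emitted ⇒ πR²·S(1−A) = 4πR²·σT_eq⁴, so T_eq⁴ = S(1−A)/(4σ).
T_eq = [5.66×10⁴ × 0.84 / (4 × 5.67×10⁻⁸)]^(1/4) = (2.10×10¹¹)^(1/4) = 677 K.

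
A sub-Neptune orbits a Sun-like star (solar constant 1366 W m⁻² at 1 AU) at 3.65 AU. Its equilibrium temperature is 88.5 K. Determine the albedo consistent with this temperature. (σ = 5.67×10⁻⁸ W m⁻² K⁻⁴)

A ≈ 0.86

Flux at 3.65 AU: S = 1366/3.65² = 103 W m⁻².
From T_eq⁴ = S(1−A)/(4σ): 1−A = 4σT_eq⁴/S.
1−A = 4 × 5.67×10⁻⁸ × (88.5)⁴ / 103 = 0.136.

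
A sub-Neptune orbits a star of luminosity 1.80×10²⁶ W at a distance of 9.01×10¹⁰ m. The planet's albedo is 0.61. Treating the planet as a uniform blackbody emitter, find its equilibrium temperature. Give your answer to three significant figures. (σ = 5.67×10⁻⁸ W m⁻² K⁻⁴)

T_eq ≈ 235 K

Flux: S = L/(4πd²) = 1.80×10²⁶/(4π×(9.01×10¹⁰)²) = 1760 W m⁻².
Energy balance: absorbed = emitted ⇒ πR²·S(1−A) = 4πR²·σT_eq⁴, so T_eq⁴ = S(1−A)/(4σ).
T_eq = [1760 × 0.39 / (4 × 5.67×10⁻⁸)]^(1/4) = (3.03×10⁹)^(1/4) = 235 K.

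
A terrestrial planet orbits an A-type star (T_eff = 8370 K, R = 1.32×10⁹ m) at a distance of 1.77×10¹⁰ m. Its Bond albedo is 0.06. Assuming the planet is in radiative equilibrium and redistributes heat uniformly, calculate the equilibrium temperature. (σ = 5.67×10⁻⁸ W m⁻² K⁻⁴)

L = 4πR_⋆²σT_⋆⁴ = 4π(1.32×10⁹)² × 5.67×10⁻⁸ × (8370)⁴ = 6.09×10²⁷ W.
S = L/(4πd²) = 1.55×10⁶ W m⁻².
Energy balance: absorbed = emitted ⇒ πR²·S(1−A) = 4πR²·σT_eq⁴, so T_eq⁴ = S(1−A)/(4σ).
T_eq = [1.55×10⁶ × 0.94 / (4 × 5.67×10⁻⁸)]^(1/4) = (6.41×10¹²)^(1/4) = 1590 K.

T_eq ≈ 1590 K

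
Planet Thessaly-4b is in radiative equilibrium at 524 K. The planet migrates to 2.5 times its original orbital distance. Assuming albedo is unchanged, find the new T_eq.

T_eq ∝ L^(1/4) · d^(−1/2).
T′ = 524 / 2.5^(1/2) = 331 K.

T_eq ≈ 331 K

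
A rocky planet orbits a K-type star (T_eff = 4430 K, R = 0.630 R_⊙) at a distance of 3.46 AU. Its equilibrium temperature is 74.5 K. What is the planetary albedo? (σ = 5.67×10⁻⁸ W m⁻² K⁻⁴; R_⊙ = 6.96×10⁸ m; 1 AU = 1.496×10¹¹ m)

A ≈ 0.55

R_⋆ = 0.630 × 6.96×10⁸ = 4.38×10⁸ m.
d = 3.46 AU = 5.18×10¹¹ m.
L = 4πR_⋆²σT_⋆⁴ = 4π(4.38×10⁸)² × 5.67×10⁻⁸ × (4430)⁴ = 5.28×10²⁵ W.
S = L/(4πd²) = 15.7 W m⁻².
From T_eq⁴ = S(1−A)/(4σ): 1−A = 4σT_eq⁴/S.
1−A = 4 × 5.67×10⁻⁸ × (74.5)⁴ / 15.7 = 0.446.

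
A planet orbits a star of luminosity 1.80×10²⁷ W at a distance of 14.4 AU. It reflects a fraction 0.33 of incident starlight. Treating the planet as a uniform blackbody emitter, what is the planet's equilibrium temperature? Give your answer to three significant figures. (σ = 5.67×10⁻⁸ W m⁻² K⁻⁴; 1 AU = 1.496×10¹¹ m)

d = 14.4 AU = 2.15×10¹² m.
Flux: S = L/(4πd²) = 1.80×10²⁷/(4π×(2.15×10¹²)²) = 30.9 W m⁻².
Energy balance: absorbed = emitted ⇒ πR²·S(1−A) = 4πR²·σT_eq⁴, so T_eq⁴ = S(1−A)/(4σ).
T_eq = [30.9 × 0.67 / (4 × 5.67×10⁻⁸)]^(1/4) = (9.12×10⁷)^(1/4) = 97.7 K.

T_eq ≈ 97.7 K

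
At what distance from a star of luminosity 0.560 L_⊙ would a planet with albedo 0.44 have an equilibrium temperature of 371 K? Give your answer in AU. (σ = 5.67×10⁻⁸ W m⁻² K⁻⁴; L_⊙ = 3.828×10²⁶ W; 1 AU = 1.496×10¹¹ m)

d ≈ 0.315 AU

L = 0.560 × 3.828×10²⁶ = 2.14×10²⁶ W.
From T_eq⁴ = L(1−A)/(16πσd²): d = √[L(1−A)/(16πσT_eq⁴)].
d = √[2.14×10²⁶ × 0.56 / (16π × 5.67×10⁻⁸ × (371)⁴)] = 4.72×10¹⁰ m = 0.315 AU.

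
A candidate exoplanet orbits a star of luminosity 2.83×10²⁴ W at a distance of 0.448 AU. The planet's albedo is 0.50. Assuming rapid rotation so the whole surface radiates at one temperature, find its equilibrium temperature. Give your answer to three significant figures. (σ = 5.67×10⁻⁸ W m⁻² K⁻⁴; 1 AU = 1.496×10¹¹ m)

d = 0.448 AU = 6.70×10¹⁰ m.
Flux: S = L/(4πd²) = 2.83×10²⁴/(4π×(6.70×10¹⁰)²) = 50.1 W m⁻².
Energy balance: absorbed = emitted ⇒ πR²·S(1−A) = 4πR²·σT_eq⁴, so T_eq⁴ = S(1−A)/(4σ).
T_eq = [50.1 × 0.50 / (4 × 5.67×10⁻⁸)]^(1/4) = (1.11×10⁸)^(1/4) = 103 K.

T_eq ≈ 103 K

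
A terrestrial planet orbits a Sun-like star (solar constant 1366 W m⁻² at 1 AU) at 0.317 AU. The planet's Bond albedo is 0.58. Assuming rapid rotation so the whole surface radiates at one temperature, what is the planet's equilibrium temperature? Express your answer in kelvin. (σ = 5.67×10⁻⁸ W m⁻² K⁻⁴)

T_eq ≈ 398 K

Flux at 0.317 AU: S = 1366/0.317² = 1.36×10⁴ W m⁻².
Energy balance: absorbed = emitted ⇒ πR²·S(1−A) = 4πR²·σT_eq⁴, so T_eq⁴ = S(1−A)/(4σ).
T_eq = [1.36×10⁴ × 0.42 / (4 × 5.67×10⁻⁸)]^(1/4) = (2.52×10¹⁰)^(1/4) = 398 K.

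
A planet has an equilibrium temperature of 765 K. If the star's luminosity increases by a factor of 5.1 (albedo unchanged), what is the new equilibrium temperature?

T_eq ∝ L^(1/4) · d^(−1/2).
T′ = 765 × 5.1^(1/4) = 1150 K.

T_eq ≈ 1150 K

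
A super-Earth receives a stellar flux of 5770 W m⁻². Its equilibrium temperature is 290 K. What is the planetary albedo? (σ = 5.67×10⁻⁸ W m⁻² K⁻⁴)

A ≈ 0.72

From T_eq⁴ = S(1−A)/(4σ): 1−A = 4σT_eq⁴/S.
1−A = 4 × 5.67×10⁻⁸ × (290)⁴ / 5770 = 0.278.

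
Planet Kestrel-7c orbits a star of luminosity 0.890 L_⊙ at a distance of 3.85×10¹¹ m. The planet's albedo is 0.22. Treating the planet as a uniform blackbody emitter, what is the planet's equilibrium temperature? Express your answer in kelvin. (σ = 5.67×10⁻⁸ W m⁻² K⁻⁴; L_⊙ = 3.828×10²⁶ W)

L = 0.890 × 3.828×10²⁶ = 3.41×10²⁶ W.
Flux: S = L/(4πd²) = 3.41×10²⁶/(4π×(3.85×10¹¹)²) = 183 W m⁻².
Energy balance: absorbed = emitted ⇒ πR²·S(1−A) = 4πR²·σT_eq⁴, so T_eq⁴ = S(1−A)/(4σ).
T_eq = [183 × 0.78 / (4 × 5.67×10⁻⁸)]^(1/4) = (6.29×10⁸)^(1/4) = 158 K.

T_eq ≈ 158 K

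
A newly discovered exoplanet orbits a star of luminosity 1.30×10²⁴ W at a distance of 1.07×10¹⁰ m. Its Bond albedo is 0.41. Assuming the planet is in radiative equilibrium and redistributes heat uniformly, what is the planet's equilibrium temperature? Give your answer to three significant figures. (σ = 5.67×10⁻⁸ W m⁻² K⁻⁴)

Flux: S = L/(4πd²) = 1.30×10²⁴/(4π×(1.07×10¹⁰)²) = 904 W m⁻².
Energy balance: absorbed = emitted ⇒ πR²·S(1−A) = 4πR²·σT_eq⁴, so T_eq⁴ = S(1−A)/(4σ).
T_eq = [904 × 0.59 / (4 × 5.67×10⁻⁸)]^(1/4) = (2.35×10⁹)^(1/4) = 220 K.

T_eq ≈ 220 K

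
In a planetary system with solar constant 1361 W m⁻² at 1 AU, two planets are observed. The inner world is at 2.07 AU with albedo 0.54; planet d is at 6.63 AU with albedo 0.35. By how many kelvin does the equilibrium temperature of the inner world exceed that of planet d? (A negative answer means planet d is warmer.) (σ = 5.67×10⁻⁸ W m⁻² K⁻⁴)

T_eq = [S₀(1−A)/(4σd²)]^(1/4), so T ∝ (1−A)^(1/4) / √d.
T₁ = [1361×0.46/(4×5.67×10⁻⁸×2.07²)]^(1/4) = 159.32 K.
T₂ = [1361×0.65/(4×5.67×10⁻⁸×6.63²)]^(1/4) = 97.06 K.

ΔT ≈ 62.3 K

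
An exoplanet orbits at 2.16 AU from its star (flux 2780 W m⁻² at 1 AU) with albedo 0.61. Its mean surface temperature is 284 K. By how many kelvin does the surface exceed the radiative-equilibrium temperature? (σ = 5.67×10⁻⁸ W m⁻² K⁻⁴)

S = 2780/2.16² = 595.9 W m⁻².
T_eq = [S(1−A)/(4σ)]^(1/4) = [595.9×0.39/(4×5.67×10⁻⁸)]^(1/4) = 178.9 K.
ΔT = T_surf − T_eq = 284 − 178.9.

ΔT ≈ 105.1 K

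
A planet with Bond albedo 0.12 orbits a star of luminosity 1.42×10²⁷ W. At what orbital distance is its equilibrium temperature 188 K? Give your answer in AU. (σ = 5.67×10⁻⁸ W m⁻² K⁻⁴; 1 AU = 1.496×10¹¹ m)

From T_eq⁴ = L(1−A)/(16πσd²): d = √[L(1−A)/(16πσT_eq⁴)].
d = √[1.42×10²⁷ × 0.88 / (16π × 5.67×10⁻⁸ × (188)⁴)] = 5.92×10¹¹ m = 3.96 AU.

d ≈ 3.96 AU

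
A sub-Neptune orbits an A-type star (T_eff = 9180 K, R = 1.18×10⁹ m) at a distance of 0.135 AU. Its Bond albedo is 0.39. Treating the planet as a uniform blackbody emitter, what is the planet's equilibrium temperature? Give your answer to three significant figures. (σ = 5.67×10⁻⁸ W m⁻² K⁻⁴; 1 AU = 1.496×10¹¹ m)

d = 0.135 AU = 2.02×10¹⁰ m.
L = 4πR_⋆²σT_⋆⁴ = 4π(1.18×10⁹)² × 5.67×10⁻⁸ × (9180)⁴ = 7.05×10²⁷ W.
S = L/(4πd²) = 1.37×10⁶ W m⁻².
Energy balance: absorbed = emitted ⇒ πR²·S(1−A) = 4πR²·σT_eq⁴, so T_eq⁴ = S(1−A)/(4σ).
T_eq = [1.37×10⁶ × 0.61 / (4 × 5.67×10⁻⁸)]^(1/4) = (3.70×10¹²)^(1/4) = 1390 K.

T_eq ≈ 1390 K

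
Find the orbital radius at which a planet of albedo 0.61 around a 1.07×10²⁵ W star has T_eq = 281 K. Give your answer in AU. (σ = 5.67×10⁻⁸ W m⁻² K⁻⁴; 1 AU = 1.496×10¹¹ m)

d ≈ 0.102 AU

From T_eq⁴ = L(1−A)/(16πσd²): d = √[L(1−A)/(16πσT_eq⁴)].
d = √[1.07×10²⁵ × 0.39 / (16π × 5.67×10⁻⁸ × (281)⁴)] = 1.53×10¹⁰ m = 0.102 AU.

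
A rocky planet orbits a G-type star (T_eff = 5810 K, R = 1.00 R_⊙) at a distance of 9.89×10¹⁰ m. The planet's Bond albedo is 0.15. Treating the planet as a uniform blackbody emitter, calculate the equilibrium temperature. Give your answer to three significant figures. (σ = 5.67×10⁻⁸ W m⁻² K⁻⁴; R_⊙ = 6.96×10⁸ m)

R_⋆ = 1.00 × 6.96×10⁸ = 6.96×10⁸ m.
L = 4πR_⋆²σT_⋆⁴ = 4π(6.96×10⁸)² × 5.67×10⁻⁸ × (5810)⁴ = 3.93×10²⁶ W.
S = L/(4πd²) = 3200 W m⁻².
Energy balance: absorbed = emitted ⇒ πR²·S(1−A) = 4πR²·σT_eq⁴, so T_eq⁴ = S(1−A)/(4σ).
T_eq = [3200 × 0.85 / (4 × 5.67×10⁻⁸)]^(1/4) = (1.20×10¹⁰)^(1/4) = 331 K.

T_eq ≈ 331 K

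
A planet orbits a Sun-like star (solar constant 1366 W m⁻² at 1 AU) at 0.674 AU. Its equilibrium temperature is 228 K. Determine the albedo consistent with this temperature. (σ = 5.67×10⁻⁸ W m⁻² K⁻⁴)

A ≈ 0.80

Flux at 0.674 AU: S = 1366/0.674² = 3010 W m⁻².
From T_eq⁴ = S(1−A)/(4σ): 1−A = 4σT_eq⁴/S.
1−A = 4 × 5.67×10⁻⁸ × (228)⁴ / 3010 = 0.204.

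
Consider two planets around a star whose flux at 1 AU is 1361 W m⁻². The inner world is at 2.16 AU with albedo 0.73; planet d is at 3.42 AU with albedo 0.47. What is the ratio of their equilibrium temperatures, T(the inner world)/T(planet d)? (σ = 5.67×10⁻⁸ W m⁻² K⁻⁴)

T₁/T₂ ≈ 1.063

T_eq = [S₀(1−A)/(4σd²)]^(1/4), so T ∝ (1−A)^(1/4) / √d.
T₁ = [1361×0.27/(4×5.67×10⁻⁸×2.16²)]^(1/4) = 136.51 K.
T₂ = [1361×0.53/(4×5.67×10⁻⁸×3.42²)]^(1/4) = 128.41 K.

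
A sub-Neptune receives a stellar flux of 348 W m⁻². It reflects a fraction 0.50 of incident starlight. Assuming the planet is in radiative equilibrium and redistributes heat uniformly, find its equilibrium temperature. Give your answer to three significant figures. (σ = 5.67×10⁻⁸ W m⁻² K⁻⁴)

T_eq ≈ 166 K

Energy balance: absorbed = emitted ⇒ πR²·S(1−A) = 4πR²·σT_eq⁴, so T_eq⁴ = S(1−A)/(4σ).
T_eq = [348 × 0.50 / (4 × 5.67×10⁻⁸)]^(1/4) = (7.67×10⁸)^(1/4) = 166 K.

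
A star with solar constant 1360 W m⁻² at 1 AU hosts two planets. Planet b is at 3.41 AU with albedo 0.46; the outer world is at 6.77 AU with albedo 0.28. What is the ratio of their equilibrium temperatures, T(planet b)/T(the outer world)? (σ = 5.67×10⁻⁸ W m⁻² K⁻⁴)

T_eq = [S₀(1−A)/(4σd²)]^(1/4), so T ∝ (1−A)^(1/4) / √d.
T₁ = [1360×0.54/(4×5.67×10⁻⁸×3.41²)]^(1/4) = 129.18 K.
T₂ = [1360×0.72/(4×5.67×10⁻⁸×6.77²)]^(1/4) = 98.52 K.

T₁/T₂ ≈ 1.311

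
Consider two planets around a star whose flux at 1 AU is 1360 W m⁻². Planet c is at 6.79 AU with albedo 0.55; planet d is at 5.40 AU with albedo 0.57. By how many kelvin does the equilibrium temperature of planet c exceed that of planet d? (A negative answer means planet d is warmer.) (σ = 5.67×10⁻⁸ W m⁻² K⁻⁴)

T_eq = [S₀(1−A)/(4σd²)]^(1/4), so T ∝ (1−A)^(1/4) / √d.
T₁ = [1360×0.45/(4×5.67×10⁻⁸×6.79²)]^(1/4) = 87.47 K.
T₂ = [1360×0.43/(4×5.67×10⁻⁸×5.40²)]^(1/4) = 96.97 K.

ΔT ≈ -9.5 K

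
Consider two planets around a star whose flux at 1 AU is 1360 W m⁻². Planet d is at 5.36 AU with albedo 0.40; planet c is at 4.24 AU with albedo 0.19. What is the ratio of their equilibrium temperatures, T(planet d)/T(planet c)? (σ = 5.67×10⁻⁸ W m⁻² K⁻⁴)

T_eq = [S₀(1−A)/(4σd²)]^(1/4), so T ∝ (1−A)^(1/4) / √d.
T₁ = [1360×0.60/(4×5.67×10⁻⁸×5.36²)]^(1/4) = 105.79 K.
T₂ = [1360×0.81/(4×5.67×10⁻⁸×4.24²)]^(1/4) = 128.21 K.

T₁/T₂ ≈ 0.825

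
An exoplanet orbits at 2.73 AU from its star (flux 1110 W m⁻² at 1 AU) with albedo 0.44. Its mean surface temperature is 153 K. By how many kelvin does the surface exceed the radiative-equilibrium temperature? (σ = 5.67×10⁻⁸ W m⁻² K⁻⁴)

ΔT ≈ 14.5 K

S = 1110/2.73² = 148.9 W m⁻².
T_eq = [S(1−A)/(4σ)]^(1/4) = [148.9×0.56/(4×5.67×10⁻⁸)]^(1/4) = 138.5 K.
ΔT = T_surf − T_eq = 153 − 138.5.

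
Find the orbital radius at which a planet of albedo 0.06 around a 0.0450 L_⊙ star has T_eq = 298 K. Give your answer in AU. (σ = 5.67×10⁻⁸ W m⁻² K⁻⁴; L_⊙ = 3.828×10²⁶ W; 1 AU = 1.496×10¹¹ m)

L = 0.0450 × 3.828×10²⁶ = 1.72×10²⁵ W.
From T_eq⁴ = L(1−A)/(16πσd²): d = √[L(1−A)/(16πσT_eq⁴)].
d = √[1.72×10²⁵ × 0.94 / (16π × 5.67×10⁻⁸ × (298)⁴)] = 2.68×10¹⁰ m = 0.179 AU.

d ≈ 0.179 AU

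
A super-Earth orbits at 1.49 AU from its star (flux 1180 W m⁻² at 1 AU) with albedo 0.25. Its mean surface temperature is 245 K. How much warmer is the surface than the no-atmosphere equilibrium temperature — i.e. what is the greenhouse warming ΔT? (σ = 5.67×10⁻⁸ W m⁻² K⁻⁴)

ΔT ≈ 40.2 K

S = 1180/1.49² = 531.5 W m⁻².
T_eq = [S(1−A)/(4σ)]^(1/4) = [531.5×0.75/(4×5.67×10⁻⁸)]^(1/4) = 204.8 K.
ΔT = T_surf − T_eq = 245 − 204.8.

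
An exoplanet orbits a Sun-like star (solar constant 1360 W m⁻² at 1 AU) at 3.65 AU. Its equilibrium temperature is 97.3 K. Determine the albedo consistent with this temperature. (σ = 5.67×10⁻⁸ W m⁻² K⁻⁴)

Flux at 3.65 AU: S = 1360/3.65² = 102 W m⁻².
From T_eq⁴ = S(1−A)/(4σ): 1−A = 4σT_eq⁴/S.
1−A = 4 × 5.67×10⁻⁸ × (97.3)⁴ / 102 = 0.199.

A ≈ 0.80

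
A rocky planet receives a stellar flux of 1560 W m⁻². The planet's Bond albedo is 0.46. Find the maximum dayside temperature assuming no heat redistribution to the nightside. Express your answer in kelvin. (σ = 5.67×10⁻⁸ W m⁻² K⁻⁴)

T_ss ≈ 349 K

With no redistribution each surface element balances locally: S(1−A) = σT⁴.
T = [1560 × 0.54 / 5.67×10⁻⁸]^(1/4) = (1.49×10¹⁰)^(1/4) = 349 K.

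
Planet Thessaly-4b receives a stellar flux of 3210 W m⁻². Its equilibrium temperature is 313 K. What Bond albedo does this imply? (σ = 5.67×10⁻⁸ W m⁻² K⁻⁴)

From T_eq⁴ = S(1−A)/(4σ): 1−A = 4σT_eq⁴/S.
1−A = 4 × 5.67×10⁻⁸ × (313)⁴ / 3210 = 0.678.

A ≈ 0.32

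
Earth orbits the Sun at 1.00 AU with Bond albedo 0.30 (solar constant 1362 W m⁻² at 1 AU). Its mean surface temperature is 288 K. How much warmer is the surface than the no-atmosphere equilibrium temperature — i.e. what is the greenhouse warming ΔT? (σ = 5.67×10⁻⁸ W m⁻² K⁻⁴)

S = 1362/1.00² = 1362 W m⁻².
T_eq = [S(1−A)/(4σ)]^(1/4) = [1362×0.70/(4×5.67×10⁻⁸)]^(1/4) = 254.6 K.
ΔT = T_surf − T_eq = 288 − 254.6.

ΔT ≈ 33.4 K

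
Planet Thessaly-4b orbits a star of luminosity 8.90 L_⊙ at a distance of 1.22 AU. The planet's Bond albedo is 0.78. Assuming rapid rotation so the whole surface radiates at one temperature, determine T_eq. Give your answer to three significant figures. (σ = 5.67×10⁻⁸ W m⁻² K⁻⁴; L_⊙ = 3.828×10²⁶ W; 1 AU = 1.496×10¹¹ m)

d = 1.22 AU = 1.83×10¹¹ m.
L = 8.90 × 3.828×10²⁶ = 3.41×10²⁷ W.
Flux: S = L/(4πd²) = 3.41×10²⁷/(4π×(1.83×10¹¹)²) = 8140 W m⁻².
Energy balance: absorbed = emitted ⇒ πR²·S(1−A) = 4πR²·σT_eq⁴, so T_eq⁴ = S(1−A)/(4σ).
T_eq = [8140 × 0.22 / (4 × 5.67×10⁻⁸)]^(1/4) = (7.89×10⁹)^(1/4) = 298 K.

T_eq ≈ 298 K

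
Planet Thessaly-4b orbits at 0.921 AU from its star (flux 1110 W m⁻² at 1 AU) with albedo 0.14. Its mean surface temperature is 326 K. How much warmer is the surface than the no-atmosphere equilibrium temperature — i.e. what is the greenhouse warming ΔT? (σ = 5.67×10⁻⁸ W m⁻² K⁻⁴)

ΔT ≈ 60.6 K

S = 1110/0.921² = 1309 W m⁻².
T_eq = [S(1−A)/(4σ)]^(1/4) = [1309×0.86/(4×5.67×10⁻⁸)]^(1/4) = 265.4 K.
ΔT = T_surf − T_eq = 326 − 265.4.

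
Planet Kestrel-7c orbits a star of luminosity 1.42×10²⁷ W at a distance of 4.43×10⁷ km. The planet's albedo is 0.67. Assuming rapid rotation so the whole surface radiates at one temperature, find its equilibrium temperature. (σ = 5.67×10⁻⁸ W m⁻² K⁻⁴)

T_eq ≈ 538 K

d = 4.43×10⁷ km = 4.43×10¹⁰ m.
Flux: S = L/(4πd²) = 1.42×10²⁷/(4π×(4.43×10¹⁰)²) = 5.76×10⁴ W m⁻².
Energy balance: absorbed = emitted ⇒ πR²·S(1−A) = 4πR²·σT_eq⁴, so T_eq⁴ = S(1−A)/(4σ).
T_eq = [5.76×10⁴ × 0.33 / (4 × 5.67×10⁻⁸)]^(1/4) = (8.38×10¹⁰)^(1/4) = 538 K.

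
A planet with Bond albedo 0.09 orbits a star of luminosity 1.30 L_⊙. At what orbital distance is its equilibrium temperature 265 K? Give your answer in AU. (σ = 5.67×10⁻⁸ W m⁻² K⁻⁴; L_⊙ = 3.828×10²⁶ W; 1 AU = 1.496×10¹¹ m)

L = 1.30 × 3.828×10²⁶ = 4.98×10²⁶ W.
From T_eq⁴ = L(1−A)/(16πσd²): d = √[L(1−A)/(16πσT_eq⁴)].
d = √[4.98×10²⁶ × 0.91 / (16π × 5.67×10⁻⁸ × (265)⁴)] = 1.79×10¹¹ m = 1.20 AU.

d ≈ 1.20 AU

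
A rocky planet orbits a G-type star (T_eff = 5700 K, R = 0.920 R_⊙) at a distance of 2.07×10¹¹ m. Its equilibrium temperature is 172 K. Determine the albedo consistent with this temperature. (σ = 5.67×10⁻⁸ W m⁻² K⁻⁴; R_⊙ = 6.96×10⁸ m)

R_⋆ = 0.920 × 6.96×10⁸ = 6.40×10⁸ m.
L = 4πR_⋆²σT_⋆⁴ = 4π(6.40×10⁸)² × 5.67×10⁻⁸ × (5700)⁴ = 3.08×10²⁶ W.
S = L/(4πd²) = 573 W m⁻².
From T_eq⁴ = S(1−A)/(4σ): 1−A = 4σT_eq⁴/S.
1−A = 4 × 5.67×10⁻⁸ × (172)⁴ / 573 = 0.347.

A ≈ 0.65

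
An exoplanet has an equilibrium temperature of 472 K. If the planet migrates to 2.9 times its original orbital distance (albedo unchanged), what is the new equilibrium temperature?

T_eq ∝ L^(1/4) · d^(−1/2).
T′ = 472 / 2.9^(1/2) = 277 K.

T_eq ≈ 277 K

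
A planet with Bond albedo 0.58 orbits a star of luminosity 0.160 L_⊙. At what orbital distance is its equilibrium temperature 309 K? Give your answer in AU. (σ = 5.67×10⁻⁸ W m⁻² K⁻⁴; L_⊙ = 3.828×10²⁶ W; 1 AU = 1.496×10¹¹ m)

L = 0.160 × 3.828×10²⁶ = 6.12×10²⁵ W.
From T_eq⁴ = L(1−A)/(16πσd²): d = √[L(1−A)/(16πσT_eq⁴)].
d = √[6.12×10²⁵ × 0.42 / (16π × 5.67×10⁻⁸ × (309)⁴)] = 3.15×10¹⁰ m = 0.210 AU.

d ≈ 0.210 AU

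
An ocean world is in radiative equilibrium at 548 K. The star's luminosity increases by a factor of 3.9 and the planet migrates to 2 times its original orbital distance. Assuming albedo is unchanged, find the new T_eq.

T_eq ∝ L^(1/4) · d^(−1/2).
T′ = 548 × 3.9^(1/4) / 2^(1/2) = 545 K.

T_eq ≈ 545 K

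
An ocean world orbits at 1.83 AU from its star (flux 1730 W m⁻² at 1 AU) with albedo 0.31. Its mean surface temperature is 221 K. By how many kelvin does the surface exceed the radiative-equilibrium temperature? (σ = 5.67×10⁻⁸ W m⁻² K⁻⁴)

ΔT ≈ 21.9 K

S = 1730/1.83² = 516.6 W m⁻².
T_eq = [S(1−A)/(4σ)]^(1/4) = [516.6×0.69/(4×5.67×10⁻⁸)]^(1/4) = 199.1 K.
ΔT = T_surf − T_eq = 221 − 199.1.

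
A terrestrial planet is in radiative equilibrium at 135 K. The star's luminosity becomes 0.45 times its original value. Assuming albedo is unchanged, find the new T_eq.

T_eq ≈ 111 K

T_eq ∝ L^(1/4) · d^(−1/2).
T′ = 135 × 0.45^(1/4) = 111 K.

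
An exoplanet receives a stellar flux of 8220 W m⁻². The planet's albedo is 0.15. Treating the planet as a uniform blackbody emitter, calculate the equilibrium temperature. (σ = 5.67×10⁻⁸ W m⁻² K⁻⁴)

T_eq ≈ 419 K

Energy balance: absorbed = emitted ⇒ πR²·S(1−A) = 4πR²·σT_eq⁴, so T_eq⁴ = S(1−A)/(4σ).
T_eq = [8220 × 0.85 / (4 × 5.67×10⁻⁸)]^(1/4) = (3.08×10¹⁰)^(1/4) = 419 K.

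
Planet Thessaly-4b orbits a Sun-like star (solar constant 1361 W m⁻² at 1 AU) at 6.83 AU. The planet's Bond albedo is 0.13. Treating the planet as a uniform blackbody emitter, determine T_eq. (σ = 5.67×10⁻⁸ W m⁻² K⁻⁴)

T_eq ≈ 103 K

Flux at 6.83 AU: S = 1361/6.83² = 29.2 W m⁻².
Energy balance: absorbed = emitted ⇒ πR²·S(1−A) = 4πR²·σT_eq⁴, so T_eq⁴ = S(1−A)/(4σ).
T_eq = [29.2 × 0.87 / (4 × 5.67×10⁻⁸)]^(1/4) = (1.12×10⁸)^(1/4) = 103 K.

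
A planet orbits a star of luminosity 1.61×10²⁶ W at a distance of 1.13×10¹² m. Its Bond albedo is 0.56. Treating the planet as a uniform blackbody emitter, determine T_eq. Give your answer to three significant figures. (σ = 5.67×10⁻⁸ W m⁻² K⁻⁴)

T_eq ≈ 66.4 K

Flux: S = L/(4πd²) = 1.61×10²⁶/(4π×(1.13×10¹²)²) = 10.0 W m⁻².
Energy balance: absorbed = emitted ⇒ πR²·S(1−A) = 4πR²·σT_eq⁴, so T_eq⁴ = S(1−A)/(4σ).
T_eq = [10.0 × 0.44 / (4 × 5.67×10⁻⁸)]^(1/4) = (1.95×10⁷)^(1/4) = 66.4 K.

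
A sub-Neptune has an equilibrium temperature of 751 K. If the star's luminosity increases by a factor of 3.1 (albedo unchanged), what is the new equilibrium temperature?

T_eq ≈ 997 K

T_eq ∝ L^(1/4) · d^(−1/2).
T′ = 751 × 3.1^(1/4) = 997 K.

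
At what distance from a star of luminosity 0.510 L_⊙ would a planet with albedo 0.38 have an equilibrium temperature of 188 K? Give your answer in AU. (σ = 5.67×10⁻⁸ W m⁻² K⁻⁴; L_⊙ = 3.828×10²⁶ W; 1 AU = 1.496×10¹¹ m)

d ≈ 1.23 AU

L = 0.510 × 3.828×10²⁶ = 1.95×10²⁶ W.
From T_eq⁴ = L(1−A)/(16πσd²): d = √[L(1−A)/(16πσT_eq⁴)].
d = √[1.95×10²⁶ × 0.62 / (16π × 5.67×10⁻⁸ × (188)⁴)] = 1.84×10¹¹ m = 1.23 AU.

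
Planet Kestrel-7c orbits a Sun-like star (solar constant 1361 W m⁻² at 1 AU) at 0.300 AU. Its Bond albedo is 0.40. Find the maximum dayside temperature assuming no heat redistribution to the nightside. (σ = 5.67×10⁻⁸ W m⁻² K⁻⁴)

T_ss ≈ 632 K

Flux at 0.300 AU: S = 1361/0.300² = 1.51×10⁴ W m⁻².
With no redistribution each surface element balances locally: S(1−A) = σT⁴.
T = [1.51×10⁴ × 0.60 / 5.67×10⁻⁸]^(1/4) = (1.60×10¹¹)^(1/4) = 632 K.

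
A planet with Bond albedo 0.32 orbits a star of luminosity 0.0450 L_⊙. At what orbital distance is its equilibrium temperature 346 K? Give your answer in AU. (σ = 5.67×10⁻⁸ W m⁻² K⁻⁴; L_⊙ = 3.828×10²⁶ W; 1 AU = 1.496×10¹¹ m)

L = 0.0450 × 3.828×10²⁶ = 1.72×10²⁵ W.
From T_eq⁴ = L(1−A)/(16πσd²): d = √[L(1−A)/(16πσT_eq⁴)].
d = √[1.72×10²⁵ × 0.68 / (16π × 5.67×10⁻⁸ × (346)⁴)] = 1.69×10¹⁰ m = 0.113 AU.

d ≈ 0.113 AU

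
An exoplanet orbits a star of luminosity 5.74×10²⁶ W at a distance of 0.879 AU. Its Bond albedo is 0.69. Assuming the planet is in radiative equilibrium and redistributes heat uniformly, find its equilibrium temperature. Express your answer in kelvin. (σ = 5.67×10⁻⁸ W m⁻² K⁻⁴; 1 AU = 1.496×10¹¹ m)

d = 0.879 AU = 1.31×10¹¹ m.
Flux: S = L/(4πd²) = 5.74×10²⁶/(4π×(1.31×10¹¹)²) = 2640 W m⁻².
Energy balance: absorbed = emitted ⇒ πR²·S(1−A) = 4πR²·σT_eq⁴, so T_eq⁴ = S(1−A)/(4σ).
T_eq = [2640 × 0.31 / (4 × 5.67×10⁻⁸)]^(1/4) = (3.61×10⁹)^(1/4) = 245 K.

T_eq ≈ 245 K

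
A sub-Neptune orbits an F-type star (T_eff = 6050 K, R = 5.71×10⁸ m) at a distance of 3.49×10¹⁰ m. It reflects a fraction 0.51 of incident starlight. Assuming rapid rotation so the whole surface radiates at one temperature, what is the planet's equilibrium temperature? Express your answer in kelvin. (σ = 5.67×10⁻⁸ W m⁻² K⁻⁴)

T_eq ≈ 458 K

L = 4πR_⋆²σT_⋆⁴ = 4π(5.71×10⁸)² × 5.67×10⁻⁸ × (6050)⁴ = 3.11×10²⁶ W.
S = L/(4πd²) = 2.03×10⁴ W m⁻².
Energy balance: absorbed = emitted ⇒ πR²·S(1−A) = 4πR²·σT_eq⁴, so T_eq⁴ = S(1−A)/(4σ).
T_eq = [2.03×10⁴ × 0.49 / (4 × 5.67×10⁻⁸)]^(1/4) = (4.39×10¹⁰)^(1/4) = 458 K.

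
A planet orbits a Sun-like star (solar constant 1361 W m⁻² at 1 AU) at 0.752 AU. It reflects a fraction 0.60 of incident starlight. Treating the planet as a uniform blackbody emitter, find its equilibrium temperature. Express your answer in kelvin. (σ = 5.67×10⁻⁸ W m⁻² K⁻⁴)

Flux at 0.752 AU: S = 1361/0.752² = 2410 W m⁻².
Energy balance: absorbed = emitted ⇒ πR²·S(1−A) = 4πR²·σT_eq⁴, so T_eq⁴ = S(1−A)/(4σ).
T_eq = [2410 × 0.40 / (4 × 5.67×10⁻⁸)]^(1/4) = (4.24×10⁹)^(1/4) = 255 K.

T_eq ≈ 255 K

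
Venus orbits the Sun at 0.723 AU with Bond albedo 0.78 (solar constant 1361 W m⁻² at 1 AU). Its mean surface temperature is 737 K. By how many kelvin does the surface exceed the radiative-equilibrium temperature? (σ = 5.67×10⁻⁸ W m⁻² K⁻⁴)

ΔT ≈ 512.8 K

S = 1361/0.723² = 2604 W m⁻².
T_eq = [S(1−A)/(4σ)]^(1/4) = [2604×0.22/(4×5.67×10⁻⁸)]^(1/4) = 224.2 K.
ΔT = T_surf − T_eq = 737 − 224.2.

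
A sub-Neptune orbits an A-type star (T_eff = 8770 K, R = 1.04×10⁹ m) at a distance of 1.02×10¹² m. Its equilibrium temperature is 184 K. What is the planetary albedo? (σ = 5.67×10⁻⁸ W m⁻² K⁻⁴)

A ≈ 0.25

L = 4πR_⋆²σT_⋆⁴ = 4π(1.04×10⁹)² × 5.67×10⁻⁸ × (8770)⁴ = 4.56×10²⁷ W.
S = L/(4πd²) = 349 W m⁻².
From T_eq⁴ = S(1−A)/(4σ): 1−A = 4σT_eq⁴/S.
1−A = 4 × 5.67×10⁻⁸ × (184)⁴ / 349 = 0.746.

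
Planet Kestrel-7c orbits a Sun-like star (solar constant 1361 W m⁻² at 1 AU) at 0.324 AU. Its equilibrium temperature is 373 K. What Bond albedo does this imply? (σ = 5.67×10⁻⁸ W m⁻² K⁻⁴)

A ≈ 0.66

Flux at 0.324 AU: S = 1361/0.324² = 1.30×10⁴ W m⁻².
From T_eq⁴ = S(1−A)/(4σ): 1−A = 4σT_eq⁴/S.
1−A = 4 × 5.67×10⁻⁸ × (373)⁴ / 1.30×10⁴ = 0.339.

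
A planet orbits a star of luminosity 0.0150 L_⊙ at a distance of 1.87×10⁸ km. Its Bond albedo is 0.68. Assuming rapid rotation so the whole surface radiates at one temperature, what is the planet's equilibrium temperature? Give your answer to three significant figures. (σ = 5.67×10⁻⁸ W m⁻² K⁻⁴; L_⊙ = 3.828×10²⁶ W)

T_eq ≈ 65.5 K

d = 1.87×10⁸ km = 1.87×10¹¹ m.
L = 0.0150 × 3.828×10²⁶ = 5.74×10²⁴ W.
Flux: S = L/(4πd²) = 5.74×10²⁴/(4π×(1.87×10¹¹)²) = 13.1 W m⁻².
Energy balance: absorbed = emitted ⇒ πR²·S(1−A) = 4πR²·σT_eq⁴, so T_eq⁴ = S(1−A)/(4σ).
T_eq = [13.1 × 0.32 / (4 × 5.67×10⁻⁸)]^(1/4) = (1.84×10⁷)^(1/4) = 65.5 K.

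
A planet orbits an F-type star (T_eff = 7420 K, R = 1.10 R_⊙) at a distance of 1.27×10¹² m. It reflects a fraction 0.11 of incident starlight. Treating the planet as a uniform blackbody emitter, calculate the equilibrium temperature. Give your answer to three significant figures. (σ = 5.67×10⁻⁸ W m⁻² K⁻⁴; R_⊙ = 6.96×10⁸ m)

R_⋆ = 1.10 × 6.96×10⁸ = 7.66×10⁸ m.
L = 4πR_⋆²σT_⋆⁴ = 4π(7.66×10⁸)² × 5.67×10⁻⁸ × (7420)⁴ = 1.27×10²⁷ W.
S = L/(4πd²) = 62.5 W m⁻².
Energy balance: absorbed = emitted ⇒ πR²·S(1−A) = 4πR²·σT_eq⁴, so T_eq⁴ = S(1−A)/(4σ).
T_eq = [62.5 × 0.89 / (4 × 5.67×10⁻⁸)]^(1/4) = (2.45×10⁸)^(1/4) = 125 K.

T_eq ≈ 125 K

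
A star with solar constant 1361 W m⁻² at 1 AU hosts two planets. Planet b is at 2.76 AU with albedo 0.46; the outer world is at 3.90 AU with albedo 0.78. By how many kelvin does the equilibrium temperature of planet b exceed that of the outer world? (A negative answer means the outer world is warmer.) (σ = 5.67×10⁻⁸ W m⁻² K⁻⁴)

ΔT ≈ 47.1 K

T_eq = [S₀(1−A)/(4σd²)]^(1/4), so T ∝ (1−A)^(1/4) / √d.
T₁ = [1361×0.54/(4×5.67×10⁻⁸×2.76²)]^(1/4) = 143.61 K.
T₂ = [1361×0.22/(4×5.67×10⁻⁸×3.90²)]^(1/4) = 96.52 K.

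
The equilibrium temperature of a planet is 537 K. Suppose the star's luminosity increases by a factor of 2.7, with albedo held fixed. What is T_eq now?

T_eq ∝ L^(1/4) · d^(−1/2).
T′ = 537 × 2.7^(1/4) = 688 K.

T_eq ≈ 688 K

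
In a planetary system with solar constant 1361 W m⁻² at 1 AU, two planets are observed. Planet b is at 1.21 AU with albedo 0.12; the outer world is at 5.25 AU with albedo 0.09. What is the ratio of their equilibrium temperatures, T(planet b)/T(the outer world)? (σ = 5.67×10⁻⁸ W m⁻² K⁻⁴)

T₁/T₂ ≈ 2.066

T_eq = [S₀(1−A)/(4σd²)]^(1/4), so T ∝ (1−A)^(1/4) / √d.
T₁ = [1361×0.88/(4×5.67×10⁻⁸×1.21²)]^(1/4) = 245.07 K.
T₂ = [1361×0.91/(4×5.67×10⁻⁸×5.25²)]^(1/4) = 118.64 K.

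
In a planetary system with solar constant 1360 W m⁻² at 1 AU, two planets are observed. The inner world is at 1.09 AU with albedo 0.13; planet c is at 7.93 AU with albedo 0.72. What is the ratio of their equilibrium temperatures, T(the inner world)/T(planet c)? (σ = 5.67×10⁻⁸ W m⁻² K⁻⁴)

T_eq = [S₀(1−A)/(4σd²)]^(1/4), so T ∝ (1−A)^(1/4) / √d.
T₁ = [1360×0.87/(4×5.67×10⁻⁸×1.09²)]^(1/4) = 257.42 K.
T₂ = [1360×0.28/(4×5.67×10⁻⁸×7.93²)]^(1/4) = 71.88 K.

T₁/T₂ ≈ 3.581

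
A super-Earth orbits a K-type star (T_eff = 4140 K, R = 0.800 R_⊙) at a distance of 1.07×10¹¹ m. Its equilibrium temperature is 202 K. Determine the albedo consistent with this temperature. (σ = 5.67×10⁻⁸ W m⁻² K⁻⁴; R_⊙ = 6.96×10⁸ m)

R_⋆ = 0.800 × 6.96×10⁸ = 5.57×10⁸ m.
L = 4πR_⋆²σT_⋆⁴ = 4π(5.57×10⁸)² × 5.67×10⁻⁸ × (4140)⁴ = 6.49×10²⁵ W.
S = L/(4πd²) = 451 W m⁻².
From T_eq⁴ = S(1−A)/(4σ): 1−A = 4σT_eq⁴/S.
1−A = 4 × 5.67×10⁻⁸ × (202)⁴ / 451 = 0.837.

A ≈ 0.16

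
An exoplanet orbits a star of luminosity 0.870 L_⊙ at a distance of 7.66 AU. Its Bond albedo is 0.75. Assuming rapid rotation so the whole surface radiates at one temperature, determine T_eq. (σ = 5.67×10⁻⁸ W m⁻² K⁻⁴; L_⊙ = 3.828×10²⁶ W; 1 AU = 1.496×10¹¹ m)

T_eq ≈ 68.7 K

d = 7.66 AU = 1.15×10¹² m.
L = 0.870 × 3.828×10²⁶ = 3.33×10²⁶ W.
Flux: S = L/(4πd²) = 3.33×10²⁶/(4π×(1.15×10¹²)²) = 20.2 W m⁻².
Energy balance: absorbed = emitted ⇒ πR²·S(1−A) = 4πR²·σT_eq⁴, so T_eq⁴ = S(1−A)/(4σ).
T_eq = [20.2 × 0.25 / (4 × 5.67×10⁻⁸)]^(1/4) = (2.22×10⁷)^(1/4) = 68.7 K.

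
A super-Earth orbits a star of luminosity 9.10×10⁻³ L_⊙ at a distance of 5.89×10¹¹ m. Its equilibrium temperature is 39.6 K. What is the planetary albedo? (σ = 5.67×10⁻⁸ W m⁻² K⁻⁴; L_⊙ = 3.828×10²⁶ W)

L = 9.10×10⁻³ × 3.828×10²⁶ = 3.48×10²⁴ W.
Flux: S = L/(4πd²) = 3.48×10²⁴/(4π×(5.89×10¹¹)²) = 0.799 W m⁻².
From T_eq⁴ = S(1−A)/(4σ): 1−A = 4σT_eq⁴/S.
1−A = 4 × 5.67×10⁻⁸ × (39.6)⁴ / 0.799 = 0.698.

A ≈ 0.30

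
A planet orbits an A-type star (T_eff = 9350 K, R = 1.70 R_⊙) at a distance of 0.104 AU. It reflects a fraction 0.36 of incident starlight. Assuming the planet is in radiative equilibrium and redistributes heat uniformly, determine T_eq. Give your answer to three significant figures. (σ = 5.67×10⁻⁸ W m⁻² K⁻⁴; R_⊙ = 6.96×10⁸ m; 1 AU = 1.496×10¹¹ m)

R_⋆ = 1.70 × 6.96×10⁸ = 1.18×10⁹ m.
d = 0.104 AU = 1.56×10¹⁰ m.
L = 4πR_⋆²σT_⋆⁴ = 4π(1.18×10⁹)² × 5.67×10⁻⁸ × (9350)⁴ = 7.62×10²⁷ W.
S = L/(4πd²) = 2.51×10⁶ W m⁻².
Energy balance: absorbed = emitted ⇒ πR²·S(1−A) = 4πR²·σT_eq⁴, so T_eq⁴ = S(1−A)/(4σ).
T_eq = [2.51×10⁶ × 0.64 / (4 × 5.67×10⁻⁸)]^(1/4) = (7.07×10¹²)^(1/4) = 1630 K.

T_eq ≈ 1630 K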